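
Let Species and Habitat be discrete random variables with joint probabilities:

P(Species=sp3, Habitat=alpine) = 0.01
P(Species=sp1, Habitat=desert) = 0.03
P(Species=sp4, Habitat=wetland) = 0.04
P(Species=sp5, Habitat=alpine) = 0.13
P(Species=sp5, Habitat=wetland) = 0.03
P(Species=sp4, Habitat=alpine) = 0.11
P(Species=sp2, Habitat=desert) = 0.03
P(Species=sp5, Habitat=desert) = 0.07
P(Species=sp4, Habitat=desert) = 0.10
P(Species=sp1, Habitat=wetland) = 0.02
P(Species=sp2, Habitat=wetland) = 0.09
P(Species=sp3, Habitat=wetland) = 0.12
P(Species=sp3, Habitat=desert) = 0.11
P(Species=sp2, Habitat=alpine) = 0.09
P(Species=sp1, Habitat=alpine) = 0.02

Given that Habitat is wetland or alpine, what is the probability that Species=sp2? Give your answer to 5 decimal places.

P(Habitat=wetland) = 0.02 + 0.09 + 0.12 + 0.04 + 0.03 = 0.30.
P(Habitat=alpine) = 0.02 + 0.09 + 0.01 + 0.11 + 0.13 = 0.36.
P(Habitat ∈ {wetland, alpine}) = 0.30 + 0.36 = 0.66; P(Species=sp2, Habitat ∈ {wetland, alpine}) = 0.09 + 0.09 = 0.18.
P(Species=sp2 | Habitat ∈ {wetland, alpine}) = 0.18/0.66 = 0.27273.

0.27273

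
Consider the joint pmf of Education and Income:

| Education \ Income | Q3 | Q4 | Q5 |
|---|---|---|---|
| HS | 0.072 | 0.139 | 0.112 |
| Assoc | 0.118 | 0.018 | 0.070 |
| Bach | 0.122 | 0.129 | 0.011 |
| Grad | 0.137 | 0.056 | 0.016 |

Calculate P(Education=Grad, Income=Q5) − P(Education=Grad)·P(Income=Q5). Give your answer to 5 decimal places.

P(Education=Grad) = 0.137 + 0.056 + 0.016 = 0.209.
P(Income=Q5) = 0.112 + 0.070 + 0.011 + 0.016 = 0.209.
P(Education=Grad, Income=Q5) − P(Education=Grad)P(Income=Q5) = 0.016 − 0.209×0.209 = -0.02768.

-0.02768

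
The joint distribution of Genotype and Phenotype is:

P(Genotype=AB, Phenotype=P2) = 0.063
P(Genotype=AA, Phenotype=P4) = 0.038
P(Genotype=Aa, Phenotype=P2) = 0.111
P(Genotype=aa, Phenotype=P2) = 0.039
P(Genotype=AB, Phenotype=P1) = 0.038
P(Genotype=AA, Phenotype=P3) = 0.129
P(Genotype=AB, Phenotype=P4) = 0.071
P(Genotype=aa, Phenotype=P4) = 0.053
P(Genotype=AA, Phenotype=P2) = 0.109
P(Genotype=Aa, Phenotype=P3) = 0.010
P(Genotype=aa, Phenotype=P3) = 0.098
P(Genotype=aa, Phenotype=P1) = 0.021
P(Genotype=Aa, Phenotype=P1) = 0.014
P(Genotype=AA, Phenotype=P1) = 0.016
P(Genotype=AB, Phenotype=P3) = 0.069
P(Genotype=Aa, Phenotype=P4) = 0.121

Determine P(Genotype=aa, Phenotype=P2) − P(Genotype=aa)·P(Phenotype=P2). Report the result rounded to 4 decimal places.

-0.0289

P(Genotype=aa) = 0.021 + 0.039 + 0.098 + 0.053 = 0.211.
P(Phenotype=P2) = 0.109 + 0.111 + 0.039 + 0.063 = 0.322.
P(Genotype=aa, Phenotype=P2) − P(Genotype=aa)P(Phenotype=P2) = 0.039 − 0.211×0.322 = -0.0289.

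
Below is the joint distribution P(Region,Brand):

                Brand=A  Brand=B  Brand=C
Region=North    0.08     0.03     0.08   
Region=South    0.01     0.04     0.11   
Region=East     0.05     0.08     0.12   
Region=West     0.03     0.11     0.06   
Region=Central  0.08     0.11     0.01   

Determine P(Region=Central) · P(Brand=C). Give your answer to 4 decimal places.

P(Region=Central) = 0.08 + 0.11 + 0.01 = 0.20.
P(Brand=C) = 0.08 + 0.11 + 0.12 + 0.06 + 0.01 = 0.38.
Product: 0.20 × 0.38 = 0.0760.

0.0760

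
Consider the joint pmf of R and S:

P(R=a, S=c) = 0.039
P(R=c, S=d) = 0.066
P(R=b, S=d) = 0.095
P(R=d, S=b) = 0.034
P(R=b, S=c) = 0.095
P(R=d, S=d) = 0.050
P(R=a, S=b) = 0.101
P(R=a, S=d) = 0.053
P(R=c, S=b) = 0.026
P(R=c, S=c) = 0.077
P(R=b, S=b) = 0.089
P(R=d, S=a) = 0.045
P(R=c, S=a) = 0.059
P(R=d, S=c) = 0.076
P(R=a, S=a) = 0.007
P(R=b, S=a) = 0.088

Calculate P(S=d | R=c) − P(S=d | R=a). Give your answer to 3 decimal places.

P(R=c) = 0.059 + 0.026 + 0.077 + 0.066 = 0.228; P(S=d | R=c) = 0.066/0.228 = 0.2895.
P(R=a) = 0.007 + 0.101 + 0.039 + 0.053 = 0.200; P(S=d | R=a) = 0.053/0.200 = 0.2650.
Difference = 0.024.

0.024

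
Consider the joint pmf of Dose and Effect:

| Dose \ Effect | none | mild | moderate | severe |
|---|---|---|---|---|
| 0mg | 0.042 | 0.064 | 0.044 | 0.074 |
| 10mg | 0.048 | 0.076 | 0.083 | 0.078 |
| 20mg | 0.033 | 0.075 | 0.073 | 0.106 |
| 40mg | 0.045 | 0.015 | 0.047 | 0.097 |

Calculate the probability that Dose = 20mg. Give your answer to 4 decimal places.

P(Dose=20mg) = 0.033 + 0.075 + 0.073 + 0.106 = 0.287.

0.2870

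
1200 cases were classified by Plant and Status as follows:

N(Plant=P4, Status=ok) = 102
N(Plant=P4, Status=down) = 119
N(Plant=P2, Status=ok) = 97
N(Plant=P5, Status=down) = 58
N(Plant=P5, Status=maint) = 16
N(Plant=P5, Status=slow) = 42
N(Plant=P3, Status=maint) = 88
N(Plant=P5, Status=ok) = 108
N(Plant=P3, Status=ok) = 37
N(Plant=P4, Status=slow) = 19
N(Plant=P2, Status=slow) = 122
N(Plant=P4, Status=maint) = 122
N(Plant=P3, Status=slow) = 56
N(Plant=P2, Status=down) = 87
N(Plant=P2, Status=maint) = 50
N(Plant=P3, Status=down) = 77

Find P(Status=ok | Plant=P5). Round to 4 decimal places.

Total with Plant=P5: 108 + 42 + 58 + 16 = 224.
P(Status=ok | Plant=P5) = 108/224 = 0.4821.

0.4821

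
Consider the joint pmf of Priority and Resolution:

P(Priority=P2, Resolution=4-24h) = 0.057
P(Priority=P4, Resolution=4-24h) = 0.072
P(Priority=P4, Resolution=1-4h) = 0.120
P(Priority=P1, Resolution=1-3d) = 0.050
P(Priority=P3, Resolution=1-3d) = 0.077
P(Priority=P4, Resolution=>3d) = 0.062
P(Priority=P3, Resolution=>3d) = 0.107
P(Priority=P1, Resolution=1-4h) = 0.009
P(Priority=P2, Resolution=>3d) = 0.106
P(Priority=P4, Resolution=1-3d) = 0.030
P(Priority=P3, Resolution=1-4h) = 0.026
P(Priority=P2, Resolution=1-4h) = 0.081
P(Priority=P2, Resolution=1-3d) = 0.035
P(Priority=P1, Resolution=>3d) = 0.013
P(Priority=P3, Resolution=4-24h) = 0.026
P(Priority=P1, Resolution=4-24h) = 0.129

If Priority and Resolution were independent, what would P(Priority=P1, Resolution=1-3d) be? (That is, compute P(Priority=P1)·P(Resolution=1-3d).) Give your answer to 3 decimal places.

P(Priority=P1) = 0.009 + 0.129 + 0.050 + 0.013 = 0.201.
P(Resolution=1-3d) = 0.050 + 0.035 + 0.077 + 0.030 = 0.192.
Product: 0.201 × 0.192 = 0.039.

0.039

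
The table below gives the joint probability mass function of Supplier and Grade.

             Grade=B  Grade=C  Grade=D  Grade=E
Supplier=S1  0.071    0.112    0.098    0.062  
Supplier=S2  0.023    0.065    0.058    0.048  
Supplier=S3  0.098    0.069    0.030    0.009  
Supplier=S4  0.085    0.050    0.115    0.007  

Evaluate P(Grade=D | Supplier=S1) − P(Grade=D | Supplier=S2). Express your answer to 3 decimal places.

-0.013

P(Supplier=S1) = 0.071 + 0.112 + 0.098 + 0.062 = 0.343; P(Grade=D | Supplier=S1) = 0.098/0.343 = 0.2857.
P(Supplier=S2) = 0.023 + 0.065 + 0.058 + 0.048 = 0.194; P(Grade=D | Supplier=S2) = 0.058/0.194 = 0.2990.
Difference = -0.013.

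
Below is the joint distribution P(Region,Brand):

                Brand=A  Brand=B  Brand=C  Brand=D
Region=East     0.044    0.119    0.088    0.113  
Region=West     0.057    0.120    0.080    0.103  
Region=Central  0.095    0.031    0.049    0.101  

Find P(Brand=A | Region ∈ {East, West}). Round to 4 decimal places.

P(Region=East) = 0.044 + 0.119 + 0.088 + 0.113 = 0.364.
P(Region=West) = 0.057 + 0.120 + 0.080 + 0.103 = 0.360.
P(Region ∈ {East, West}) = 0.364 + 0.360 = 0.724; P(Brand=A, Region ∈ {East, West}) = 0.044 + 0.057 = 0.101.
P(Brand=A | Region ∈ {East, West}) = 0.101/0.724 = 0.1395.

0.1395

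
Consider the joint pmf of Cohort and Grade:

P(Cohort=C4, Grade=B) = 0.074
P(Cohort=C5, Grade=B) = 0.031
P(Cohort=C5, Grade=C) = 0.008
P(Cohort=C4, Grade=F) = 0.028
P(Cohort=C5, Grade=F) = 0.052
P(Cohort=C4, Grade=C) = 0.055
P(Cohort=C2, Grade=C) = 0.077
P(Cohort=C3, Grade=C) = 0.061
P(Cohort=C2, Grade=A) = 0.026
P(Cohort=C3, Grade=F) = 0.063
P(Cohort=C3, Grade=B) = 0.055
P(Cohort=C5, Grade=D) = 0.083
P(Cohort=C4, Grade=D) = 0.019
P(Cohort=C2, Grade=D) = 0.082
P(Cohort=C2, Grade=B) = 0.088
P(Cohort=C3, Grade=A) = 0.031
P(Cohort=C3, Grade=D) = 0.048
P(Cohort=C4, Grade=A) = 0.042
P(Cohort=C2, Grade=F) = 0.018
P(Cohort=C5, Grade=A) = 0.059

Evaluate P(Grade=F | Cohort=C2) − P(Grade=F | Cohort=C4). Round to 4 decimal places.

-0.0666

P(Cohort=C2) = 0.026 + 0.088 + 0.077 + 0.082 + 0.018 = 0.291; P(Grade=F | Cohort=C2) = 0.018/0.291 = 0.06186.
P(Cohort=C4) = 0.042 + 0.074 + 0.055 + 0.019 + 0.028 = 0.218; P(Grade=F | Cohort=C4) = 0.028/0.218 = 0.12844.
Difference = -0.0666.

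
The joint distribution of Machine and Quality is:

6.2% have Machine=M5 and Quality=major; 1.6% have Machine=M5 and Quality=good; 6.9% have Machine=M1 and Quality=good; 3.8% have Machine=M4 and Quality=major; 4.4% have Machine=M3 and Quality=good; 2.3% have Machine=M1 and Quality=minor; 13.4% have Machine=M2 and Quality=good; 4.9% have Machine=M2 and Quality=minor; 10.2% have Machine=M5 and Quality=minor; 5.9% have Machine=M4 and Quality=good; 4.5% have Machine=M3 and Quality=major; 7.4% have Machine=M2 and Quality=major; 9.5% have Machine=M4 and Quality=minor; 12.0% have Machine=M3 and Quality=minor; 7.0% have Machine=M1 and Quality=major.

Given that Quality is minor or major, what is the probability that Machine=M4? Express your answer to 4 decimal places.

P(Quality=minor) = 0.023 + 0.049 + 0.120 + 0.095 + 0.102 = 0.389.
P(Quality=major) = 0.070 + 0.074 + 0.045 + 0.038 + 0.062 = 0.289.
P(Quality ∈ {minor, major}) = 0.389 + 0.289 = 0.678; P(Machine=M4, Quality ∈ {minor, major}) = 0.095 + 0.038 = 0.133.
P(Machine=M4 | Quality ∈ {minor, major}) = 0.133/0.678 = 0.1962.

0.1962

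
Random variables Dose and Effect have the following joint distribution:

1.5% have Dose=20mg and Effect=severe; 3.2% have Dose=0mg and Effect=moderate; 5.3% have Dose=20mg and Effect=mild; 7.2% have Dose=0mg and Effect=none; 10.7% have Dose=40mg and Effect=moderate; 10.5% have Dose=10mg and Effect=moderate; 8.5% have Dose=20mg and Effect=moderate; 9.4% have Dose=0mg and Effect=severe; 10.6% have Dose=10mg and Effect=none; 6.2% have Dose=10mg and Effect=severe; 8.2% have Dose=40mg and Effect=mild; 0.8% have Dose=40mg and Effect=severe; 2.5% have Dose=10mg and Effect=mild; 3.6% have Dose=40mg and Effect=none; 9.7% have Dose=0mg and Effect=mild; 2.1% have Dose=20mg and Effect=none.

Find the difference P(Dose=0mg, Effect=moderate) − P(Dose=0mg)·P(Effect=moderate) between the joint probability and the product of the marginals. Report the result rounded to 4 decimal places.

-0.0651

P(Dose=0mg) = 0.072 + 0.097 + 0.032 + 0.094 = 0.295.
P(Effect=moderate) = 0.032 + 0.105 + 0.085 + 0.107 = 0.329.
P(Dose=0mg, Effect=moderate) − P(Dose=0mg)P(Effect=moderate) = 0.032 − 0.295×0.329 = -0.0651.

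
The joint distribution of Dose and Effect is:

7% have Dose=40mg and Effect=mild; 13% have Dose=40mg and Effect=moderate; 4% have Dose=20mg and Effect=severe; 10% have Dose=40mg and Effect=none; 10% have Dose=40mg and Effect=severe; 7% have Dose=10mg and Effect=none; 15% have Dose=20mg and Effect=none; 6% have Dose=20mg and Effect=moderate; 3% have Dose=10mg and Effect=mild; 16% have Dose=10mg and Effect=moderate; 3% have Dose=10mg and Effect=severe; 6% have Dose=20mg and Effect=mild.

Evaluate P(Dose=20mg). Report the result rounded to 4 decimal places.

P(Dose=20mg) = 0.15 + 0.06 + 0.06 + 0.04 = 0.31.

0.3100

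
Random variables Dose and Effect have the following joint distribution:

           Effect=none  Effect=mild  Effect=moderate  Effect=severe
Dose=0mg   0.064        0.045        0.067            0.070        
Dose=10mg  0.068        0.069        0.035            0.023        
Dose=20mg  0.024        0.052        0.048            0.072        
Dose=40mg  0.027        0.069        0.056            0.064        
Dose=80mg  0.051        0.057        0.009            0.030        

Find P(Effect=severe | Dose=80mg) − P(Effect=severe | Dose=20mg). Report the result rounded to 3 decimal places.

P(Dose=80mg) = 0.051 + 0.057 + 0.009 + 0.030 = 0.147; P(Effect=severe | Dose=80mg) = 0.030/0.147 = 0.2041.
P(Dose=20mg) = 0.024 + 0.052 + 0.048 + 0.072 = 0.196; P(Effect=severe | Dose=20mg) = 0.072/0.196 = 0.3673.
Difference = -0.163.

-0.163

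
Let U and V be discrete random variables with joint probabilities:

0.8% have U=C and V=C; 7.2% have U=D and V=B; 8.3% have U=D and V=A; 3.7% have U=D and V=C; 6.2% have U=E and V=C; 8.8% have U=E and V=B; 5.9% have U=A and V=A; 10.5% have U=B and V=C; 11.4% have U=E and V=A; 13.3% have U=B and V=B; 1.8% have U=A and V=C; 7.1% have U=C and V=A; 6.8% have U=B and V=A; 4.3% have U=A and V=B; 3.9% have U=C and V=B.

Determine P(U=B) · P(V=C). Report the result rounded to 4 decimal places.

P(U=B) = 0.068 + 0.133 + 0.105 = 0.306.
P(V=C) = 0.018 + 0.105 + 0.008 + 0.037 + 0.062 = 0.230.
Product: 0.306 × 0.230 = 0.0704.

0.0704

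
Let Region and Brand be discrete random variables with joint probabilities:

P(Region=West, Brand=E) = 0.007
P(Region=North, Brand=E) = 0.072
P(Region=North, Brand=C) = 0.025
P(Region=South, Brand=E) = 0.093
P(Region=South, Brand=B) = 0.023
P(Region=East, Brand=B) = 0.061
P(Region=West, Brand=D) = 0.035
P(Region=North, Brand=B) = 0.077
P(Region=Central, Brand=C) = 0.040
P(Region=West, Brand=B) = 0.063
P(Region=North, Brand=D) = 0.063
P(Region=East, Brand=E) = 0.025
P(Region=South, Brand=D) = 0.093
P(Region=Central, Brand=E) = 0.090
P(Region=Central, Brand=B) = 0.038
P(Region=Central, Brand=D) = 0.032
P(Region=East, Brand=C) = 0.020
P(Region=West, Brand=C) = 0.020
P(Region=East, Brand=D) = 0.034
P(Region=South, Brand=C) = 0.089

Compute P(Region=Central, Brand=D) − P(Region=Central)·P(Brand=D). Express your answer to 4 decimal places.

-0.0194

P(Region=Central) = 0.038 + 0.040 + 0.032 + 0.090 = 0.200.
P(Brand=D) = 0.063 + 0.093 + 0.034 + 0.035 + 0.032 = 0.257.
P(Region=Central, Brand=D) − P(Region=Central)P(Brand=D) = 0.032 − 0.200×0.257 = -0.0194.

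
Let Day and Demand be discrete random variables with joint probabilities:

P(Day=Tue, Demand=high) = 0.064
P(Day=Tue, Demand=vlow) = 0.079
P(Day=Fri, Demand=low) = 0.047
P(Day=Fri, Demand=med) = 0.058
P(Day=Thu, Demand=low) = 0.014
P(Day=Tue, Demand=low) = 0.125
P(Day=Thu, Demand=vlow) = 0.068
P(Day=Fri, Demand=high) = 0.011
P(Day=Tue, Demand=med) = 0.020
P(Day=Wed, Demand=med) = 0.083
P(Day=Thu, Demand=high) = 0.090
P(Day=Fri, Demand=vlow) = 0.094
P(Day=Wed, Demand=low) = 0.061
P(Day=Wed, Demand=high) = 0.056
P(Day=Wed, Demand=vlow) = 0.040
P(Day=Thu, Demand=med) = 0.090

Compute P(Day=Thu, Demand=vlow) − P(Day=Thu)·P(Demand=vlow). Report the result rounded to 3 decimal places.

-0.006

P(Day=Thu) = 0.068 + 0.014 + 0.090 + 0.090 = 0.262.
P(Demand=vlow) = 0.079 + 0.040 + 0.068 + 0.094 = 0.281.
P(Day=Thu, Demand=vlow) − P(Day=Thu)P(Demand=vlow) = 0.068 − 0.262×0.281 = -0.006.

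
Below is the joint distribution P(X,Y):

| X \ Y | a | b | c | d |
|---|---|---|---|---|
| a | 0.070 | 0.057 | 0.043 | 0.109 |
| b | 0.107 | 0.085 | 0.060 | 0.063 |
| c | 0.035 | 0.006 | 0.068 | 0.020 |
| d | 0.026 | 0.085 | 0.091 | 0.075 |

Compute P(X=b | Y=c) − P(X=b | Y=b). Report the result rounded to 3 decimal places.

P(Y=c) = 0.043 + 0.060 + 0.068 + 0.091 = 0.262; P(X=b | Y=c) = 0.060/0.262 = 0.2290.
P(Y=b) = 0.057 + 0.085 + 0.006 + 0.085 = 0.233; P(X=b | Y=b) = 0.085/0.233 = 0.3648.
Difference = -0.136.

-0.136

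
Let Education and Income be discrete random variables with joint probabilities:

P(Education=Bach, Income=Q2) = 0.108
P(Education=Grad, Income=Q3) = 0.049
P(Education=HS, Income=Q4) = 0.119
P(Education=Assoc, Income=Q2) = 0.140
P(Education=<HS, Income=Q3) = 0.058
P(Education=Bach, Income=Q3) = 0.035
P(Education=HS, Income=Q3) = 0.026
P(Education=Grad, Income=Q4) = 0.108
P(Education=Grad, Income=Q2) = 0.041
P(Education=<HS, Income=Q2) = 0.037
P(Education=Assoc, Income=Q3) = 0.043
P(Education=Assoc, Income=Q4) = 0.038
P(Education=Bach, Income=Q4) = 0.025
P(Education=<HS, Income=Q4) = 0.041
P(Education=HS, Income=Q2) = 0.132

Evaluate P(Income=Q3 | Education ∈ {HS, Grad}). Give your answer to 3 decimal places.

P(Education=HS) = 0.132 + 0.026 + 0.119 = 0.277.
P(Education=Grad) = 0.041 + 0.049 + 0.108 = 0.198.
P(Education ∈ {HS, Grad}) = 0.277 + 0.198 = 0.475; P(Income=Q3, Education ∈ {HS, Grad}) = 0.026 + 0.049 = 0.075.
P(Income=Q3 | Education ∈ {HS, Grad}) = 0.075/0.475 = 0.158.

0.158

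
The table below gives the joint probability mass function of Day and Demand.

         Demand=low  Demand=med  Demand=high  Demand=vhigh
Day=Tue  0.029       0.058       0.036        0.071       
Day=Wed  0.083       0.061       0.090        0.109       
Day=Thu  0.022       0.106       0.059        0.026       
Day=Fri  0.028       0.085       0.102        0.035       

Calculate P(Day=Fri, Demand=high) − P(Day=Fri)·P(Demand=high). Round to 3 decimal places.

P(Day=Fri) = 0.028 + 0.085 + 0.102 + 0.035 = 0.250.
P(Demand=high) = 0.036 + 0.090 + 0.059 + 0.102 = 0.287.
P(Day=Fri, Demand=high) − P(Day=Fri)P(Demand=high) = 0.102 − 0.250×0.287 = 0.030.

0.030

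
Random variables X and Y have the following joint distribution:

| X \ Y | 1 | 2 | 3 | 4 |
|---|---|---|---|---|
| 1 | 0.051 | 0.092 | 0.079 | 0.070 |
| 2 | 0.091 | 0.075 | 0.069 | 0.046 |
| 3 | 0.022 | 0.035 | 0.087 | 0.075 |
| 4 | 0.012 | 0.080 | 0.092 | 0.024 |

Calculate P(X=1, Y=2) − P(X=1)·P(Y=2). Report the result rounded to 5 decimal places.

0.00966

P(X=1) = 0.051 + 0.092 + 0.079 + 0.070 = 0.292.
P(Y=2) = 0.092 + 0.075 + 0.035 + 0.080 = 0.282.
P(X=1, Y=2) − P(X=1)P(Y=2) = 0.092 − 0.292×0.282 = 0.00966.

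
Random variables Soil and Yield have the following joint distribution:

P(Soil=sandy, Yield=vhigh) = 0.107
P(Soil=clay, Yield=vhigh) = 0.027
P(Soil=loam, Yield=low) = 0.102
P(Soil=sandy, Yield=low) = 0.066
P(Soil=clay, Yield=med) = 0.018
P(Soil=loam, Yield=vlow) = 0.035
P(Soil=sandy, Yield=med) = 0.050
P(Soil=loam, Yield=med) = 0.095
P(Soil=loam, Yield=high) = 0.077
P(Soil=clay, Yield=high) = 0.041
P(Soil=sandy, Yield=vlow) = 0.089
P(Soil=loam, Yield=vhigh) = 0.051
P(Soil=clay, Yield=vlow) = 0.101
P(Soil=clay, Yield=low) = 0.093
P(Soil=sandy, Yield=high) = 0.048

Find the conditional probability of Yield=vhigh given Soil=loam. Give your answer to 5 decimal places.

0.14167

P(Soil=loam) = 0.035 + 0.102 + 0.095 + 0.077 + 0.051 = 0.360.
P(Yield=vhigh | Soil=loam) = 0.051/0.360 = 0.14167.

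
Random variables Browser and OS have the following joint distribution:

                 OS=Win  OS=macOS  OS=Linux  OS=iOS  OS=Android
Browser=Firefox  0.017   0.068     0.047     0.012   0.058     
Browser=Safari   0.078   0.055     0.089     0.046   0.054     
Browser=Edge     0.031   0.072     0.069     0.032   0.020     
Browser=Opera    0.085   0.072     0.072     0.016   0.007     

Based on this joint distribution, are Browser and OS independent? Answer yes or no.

no

P(Browser=Opera) = 0.252 and P(OS=Win) = 0.211, so their product is 0.05317, but P(Browser=Opera, OS=Win) = 0.085. Since these differ, Browser and OS are not independent.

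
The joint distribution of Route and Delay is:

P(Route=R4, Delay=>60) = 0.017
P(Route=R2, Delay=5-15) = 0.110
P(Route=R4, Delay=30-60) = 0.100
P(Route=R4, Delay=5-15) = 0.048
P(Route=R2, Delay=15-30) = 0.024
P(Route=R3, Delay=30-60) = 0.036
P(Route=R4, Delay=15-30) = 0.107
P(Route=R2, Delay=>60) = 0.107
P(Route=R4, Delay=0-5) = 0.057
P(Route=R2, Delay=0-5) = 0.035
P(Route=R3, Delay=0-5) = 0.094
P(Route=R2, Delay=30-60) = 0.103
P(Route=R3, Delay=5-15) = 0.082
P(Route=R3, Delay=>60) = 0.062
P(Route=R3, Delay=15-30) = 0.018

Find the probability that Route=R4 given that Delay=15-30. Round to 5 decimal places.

P(Delay=15-30) = 0.024 + 0.018 + 0.107 = 0.149.
P(Route=R4 | Delay=15-30) = 0.107/0.149 = 0.71812.

0.71812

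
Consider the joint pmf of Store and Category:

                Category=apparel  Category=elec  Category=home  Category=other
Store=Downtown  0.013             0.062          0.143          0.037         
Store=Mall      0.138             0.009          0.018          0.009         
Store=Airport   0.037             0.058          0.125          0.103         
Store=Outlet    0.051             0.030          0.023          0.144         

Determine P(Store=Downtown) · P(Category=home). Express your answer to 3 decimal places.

P(Store=Downtown) = 0.013 + 0.062 + 0.143 + 0.037 = 0.255.
P(Category=home) = 0.143 + 0.018 + 0.125 + 0.023 = 0.309.
Product: 0.255 × 0.309 = 0.079.

0.079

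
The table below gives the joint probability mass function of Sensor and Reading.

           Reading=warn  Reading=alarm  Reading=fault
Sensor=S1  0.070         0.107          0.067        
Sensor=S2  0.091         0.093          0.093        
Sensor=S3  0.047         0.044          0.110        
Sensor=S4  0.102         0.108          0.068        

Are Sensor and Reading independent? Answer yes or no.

no

P(Sensor=S3) = 0.201 and P(Reading=fault) = 0.338, so their product is 0.06794, but P(Sensor=S3, Reading=fault) = 0.110. Since these differ, Sensor and Reading are not independent.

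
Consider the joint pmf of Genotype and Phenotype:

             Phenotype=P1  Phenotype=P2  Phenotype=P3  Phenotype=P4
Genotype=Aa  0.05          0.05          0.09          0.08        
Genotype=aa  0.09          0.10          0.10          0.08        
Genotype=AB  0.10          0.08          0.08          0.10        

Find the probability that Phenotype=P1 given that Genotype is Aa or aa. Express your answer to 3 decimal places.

P(Genotype=Aa) = 0.05 + 0.05 + 0.09 + 0.08 = 0.27.
P(Genotype=aa) = 0.09 + 0.10 + 0.10 + 0.08 = 0.37.
P(Genotype ∈ {Aa, aa}) = 0.27 + 0.37 = 0.64; P(Phenotype=P1, Genotype ∈ {Aa, aa}) = 0.05 + 0.09 = 0.14.
P(Phenotype=P1 | Genotype ∈ {Aa, aa}) = 0.14/0.64 = 0.219.

0.219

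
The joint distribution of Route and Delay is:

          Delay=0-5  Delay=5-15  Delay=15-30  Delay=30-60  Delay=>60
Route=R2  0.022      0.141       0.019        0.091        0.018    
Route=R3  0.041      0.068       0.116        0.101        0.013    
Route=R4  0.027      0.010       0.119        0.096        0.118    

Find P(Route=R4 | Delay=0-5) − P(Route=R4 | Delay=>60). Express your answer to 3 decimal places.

P(Delay=0-5) = 0.022 + 0.041 + 0.027 = 0.090; P(Route=R4 | Delay=0-5) = 0.027/0.090 = 0.3000.
P(Delay=>60) = 0.018 + 0.013 + 0.118 = 0.149; P(Route=R4 | Delay=>60) = 0.118/0.149 = 0.7919.
Difference = -0.492.

-0.492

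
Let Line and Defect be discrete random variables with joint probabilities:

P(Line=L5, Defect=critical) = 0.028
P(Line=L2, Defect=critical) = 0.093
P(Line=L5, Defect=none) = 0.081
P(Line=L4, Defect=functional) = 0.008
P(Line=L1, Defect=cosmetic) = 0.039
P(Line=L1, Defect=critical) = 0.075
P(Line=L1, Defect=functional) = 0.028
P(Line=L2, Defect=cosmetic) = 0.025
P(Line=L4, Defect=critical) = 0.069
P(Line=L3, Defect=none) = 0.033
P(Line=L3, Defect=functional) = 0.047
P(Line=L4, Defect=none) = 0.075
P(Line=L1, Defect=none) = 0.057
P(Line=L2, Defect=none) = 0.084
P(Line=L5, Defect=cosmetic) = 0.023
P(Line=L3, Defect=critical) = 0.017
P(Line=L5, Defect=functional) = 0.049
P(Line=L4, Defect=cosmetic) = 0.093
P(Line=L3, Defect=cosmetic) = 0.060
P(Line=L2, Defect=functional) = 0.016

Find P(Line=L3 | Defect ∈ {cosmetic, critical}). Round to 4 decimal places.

0.1475

P(Defect=cosmetic) = 0.039 + 0.025 + 0.060 + 0.093 + 0.023 = 0.240.
P(Defect=critical) = 0.075 + 0.093 + 0.017 + 0.069 + 0.028 = 0.282.
P(Defect ∈ {cosmetic, critical}) = 0.240 + 0.282 = 0.522; P(Line=L3, Defect ∈ {cosmetic, critical}) = 0.060 + 0.017 = 0.077.
P(Line=L3 | Defect ∈ {cosmetic, critical}) = 0.077/0.522 = 0.1475.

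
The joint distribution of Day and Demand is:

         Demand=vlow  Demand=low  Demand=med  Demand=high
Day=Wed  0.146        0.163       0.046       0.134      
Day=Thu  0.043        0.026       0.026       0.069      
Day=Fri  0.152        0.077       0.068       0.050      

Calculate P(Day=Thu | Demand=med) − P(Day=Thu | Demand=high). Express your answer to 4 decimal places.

P(Demand=med) = 0.046 + 0.026 + 0.068 = 0.140; P(Day=Thu | Demand=med) = 0.026/0.140 = 0.18571.
P(Demand=high) = 0.134 + 0.069 + 0.050 = 0.253; P(Day=Thu | Demand=high) = 0.069/0.253 = 0.27273.
Difference = -0.0870.

-0.0870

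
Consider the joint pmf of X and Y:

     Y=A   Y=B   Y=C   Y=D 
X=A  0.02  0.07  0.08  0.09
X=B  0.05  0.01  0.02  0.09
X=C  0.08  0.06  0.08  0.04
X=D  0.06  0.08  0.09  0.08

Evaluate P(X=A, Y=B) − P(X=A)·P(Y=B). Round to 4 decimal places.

P(X=A) = 0.02 + 0.07 + 0.08 + 0.09 = 0.26.
P(Y=B) = 0.07 + 0.01 + 0.06 + 0.08 = 0.22.
P(X=A, Y=B) − P(X=A)P(Y=B) = 0.07 − 0.26×0.22 = 0.0128.

0.0128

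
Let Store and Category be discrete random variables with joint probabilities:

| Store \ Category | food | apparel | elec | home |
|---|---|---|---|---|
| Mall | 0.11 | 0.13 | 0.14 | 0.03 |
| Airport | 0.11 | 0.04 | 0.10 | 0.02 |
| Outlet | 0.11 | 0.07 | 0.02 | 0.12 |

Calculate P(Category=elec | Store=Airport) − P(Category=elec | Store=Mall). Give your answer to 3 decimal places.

0.029

P(Store=Airport) = 0.11 + 0.04 + 0.10 + 0.02 = 0.27; P(Category=elec | Store=Airport) = 0.10/0.27 = 0.3704.
P(Store=Mall) = 0.11 + 0.13 + 0.14 + 0.03 = 0.41; P(Category=elec | Store=Mall) = 0.14/0.41 = 0.3415.
Difference = 0.029.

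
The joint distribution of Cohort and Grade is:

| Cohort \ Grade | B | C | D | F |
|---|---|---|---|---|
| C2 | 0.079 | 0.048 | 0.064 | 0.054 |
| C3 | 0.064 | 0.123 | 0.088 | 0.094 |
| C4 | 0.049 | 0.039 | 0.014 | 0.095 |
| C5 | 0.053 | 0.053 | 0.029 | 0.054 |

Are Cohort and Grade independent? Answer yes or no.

no

P(Cohort=C4) = 0.197 and P(Grade=F) = 0.297, so their product is 0.05851, but P(Cohort=C4, Grade=F) = 0.095. Since these differ, Cohort and Grade are not independent.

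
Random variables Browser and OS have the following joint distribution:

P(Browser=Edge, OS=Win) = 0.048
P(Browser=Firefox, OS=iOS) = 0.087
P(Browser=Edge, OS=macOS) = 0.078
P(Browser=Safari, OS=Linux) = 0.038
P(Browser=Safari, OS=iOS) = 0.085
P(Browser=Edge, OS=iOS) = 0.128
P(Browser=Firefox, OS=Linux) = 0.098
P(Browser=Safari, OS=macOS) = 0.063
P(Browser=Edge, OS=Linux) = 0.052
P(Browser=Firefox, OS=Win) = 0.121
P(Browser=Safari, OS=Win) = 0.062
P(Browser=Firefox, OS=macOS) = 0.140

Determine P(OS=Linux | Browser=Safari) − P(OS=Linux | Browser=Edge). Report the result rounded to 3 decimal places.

P(Browser=Safari) = 0.062 + 0.063 + 0.038 + 0.085 = 0.248; P(OS=Linux | Browser=Safari) = 0.038/0.248 = 0.1532.
P(Browser=Edge) = 0.048 + 0.078 + 0.052 + 0.128 = 0.306; P(OS=Linux | Browser=Edge) = 0.052/0.306 = 0.1699.
Difference = -0.017.

-0.017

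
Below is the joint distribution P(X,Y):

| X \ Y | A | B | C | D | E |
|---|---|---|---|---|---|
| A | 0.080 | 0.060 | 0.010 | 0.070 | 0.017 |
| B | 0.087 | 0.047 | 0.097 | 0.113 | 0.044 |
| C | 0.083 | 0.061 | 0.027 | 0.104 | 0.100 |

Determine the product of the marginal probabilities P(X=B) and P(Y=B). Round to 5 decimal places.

0.06518

P(X=B) = 0.087 + 0.047 + 0.097 + 0.113 + 0.044 = 0.388.
P(Y=B) = 0.060 + 0.047 + 0.061 = 0.168.
Product: 0.388 × 0.168 = 0.06518.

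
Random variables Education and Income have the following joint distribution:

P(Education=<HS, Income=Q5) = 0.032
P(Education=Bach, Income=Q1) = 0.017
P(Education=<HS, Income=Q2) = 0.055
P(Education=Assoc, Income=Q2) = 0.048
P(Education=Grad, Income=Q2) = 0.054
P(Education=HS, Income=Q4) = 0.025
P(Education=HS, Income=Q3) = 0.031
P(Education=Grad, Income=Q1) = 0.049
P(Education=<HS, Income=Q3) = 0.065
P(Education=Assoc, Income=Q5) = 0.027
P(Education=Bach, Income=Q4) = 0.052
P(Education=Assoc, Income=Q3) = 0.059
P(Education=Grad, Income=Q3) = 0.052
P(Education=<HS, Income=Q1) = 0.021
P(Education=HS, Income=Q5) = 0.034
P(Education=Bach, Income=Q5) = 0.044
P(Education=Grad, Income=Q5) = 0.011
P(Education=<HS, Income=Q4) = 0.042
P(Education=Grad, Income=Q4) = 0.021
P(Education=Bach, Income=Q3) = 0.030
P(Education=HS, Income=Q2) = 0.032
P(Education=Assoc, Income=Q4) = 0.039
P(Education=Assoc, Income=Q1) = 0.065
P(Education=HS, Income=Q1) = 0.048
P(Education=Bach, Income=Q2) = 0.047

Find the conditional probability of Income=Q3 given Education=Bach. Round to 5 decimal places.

P(Education=Bach) = 0.017 + 0.047 + 0.030 + 0.052 + 0.044 = 0.190.
P(Income=Q3 | Education=Bach) = 0.030/0.190 = 0.15789.

0.15789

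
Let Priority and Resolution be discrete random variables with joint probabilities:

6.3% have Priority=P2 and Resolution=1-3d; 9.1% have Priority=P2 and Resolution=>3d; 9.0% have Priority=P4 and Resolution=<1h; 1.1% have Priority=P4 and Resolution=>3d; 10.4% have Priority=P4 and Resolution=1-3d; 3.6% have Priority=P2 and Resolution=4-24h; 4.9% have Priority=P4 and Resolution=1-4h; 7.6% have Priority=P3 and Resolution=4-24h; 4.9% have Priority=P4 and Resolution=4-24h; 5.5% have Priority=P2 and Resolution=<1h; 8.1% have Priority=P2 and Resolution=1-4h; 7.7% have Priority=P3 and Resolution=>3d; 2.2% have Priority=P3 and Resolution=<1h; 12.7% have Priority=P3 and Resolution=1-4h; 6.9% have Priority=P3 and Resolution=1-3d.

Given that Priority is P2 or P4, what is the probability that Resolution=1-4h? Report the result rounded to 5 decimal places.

0.20668

P(Priority=P2) = 0.055 + 0.081 + 0.036 + 0.063 + 0.091 = 0.326.
P(Priority=P4) = 0.090 + 0.049 + 0.049 + 0.104 + 0.011 = 0.303.
P(Priority ∈ {P2, P4}) = 0.326 + 0.303 = 0.629; P(Resolution=1-4h, Priority ∈ {P2, P4}) = 0.081 + 0.049 = 0.130.
P(Resolution=1-4h | Priority ∈ {P2, P4}) = 0.130/0.629 = 0.20668.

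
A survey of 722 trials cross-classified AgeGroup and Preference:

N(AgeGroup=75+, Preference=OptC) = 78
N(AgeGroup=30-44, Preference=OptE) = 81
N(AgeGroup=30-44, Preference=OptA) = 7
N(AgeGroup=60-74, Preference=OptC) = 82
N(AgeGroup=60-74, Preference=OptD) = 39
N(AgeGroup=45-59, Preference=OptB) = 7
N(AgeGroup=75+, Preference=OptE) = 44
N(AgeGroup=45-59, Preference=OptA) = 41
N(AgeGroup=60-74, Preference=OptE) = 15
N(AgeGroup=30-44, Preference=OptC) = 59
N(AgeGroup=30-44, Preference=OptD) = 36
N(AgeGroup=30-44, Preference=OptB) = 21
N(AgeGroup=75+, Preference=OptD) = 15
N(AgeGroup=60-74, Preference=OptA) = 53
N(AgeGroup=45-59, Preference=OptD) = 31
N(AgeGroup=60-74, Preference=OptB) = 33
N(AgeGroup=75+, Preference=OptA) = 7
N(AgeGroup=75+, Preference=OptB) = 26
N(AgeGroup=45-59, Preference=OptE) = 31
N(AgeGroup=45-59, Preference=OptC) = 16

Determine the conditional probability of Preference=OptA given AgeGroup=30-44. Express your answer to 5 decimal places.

Total with AgeGroup=30-44: 7 + 21 + 59 + 36 + 81 = 204.
P(Preference=OptA | AgeGroup=30-44) = 7/204 = 0.03431.

0.03431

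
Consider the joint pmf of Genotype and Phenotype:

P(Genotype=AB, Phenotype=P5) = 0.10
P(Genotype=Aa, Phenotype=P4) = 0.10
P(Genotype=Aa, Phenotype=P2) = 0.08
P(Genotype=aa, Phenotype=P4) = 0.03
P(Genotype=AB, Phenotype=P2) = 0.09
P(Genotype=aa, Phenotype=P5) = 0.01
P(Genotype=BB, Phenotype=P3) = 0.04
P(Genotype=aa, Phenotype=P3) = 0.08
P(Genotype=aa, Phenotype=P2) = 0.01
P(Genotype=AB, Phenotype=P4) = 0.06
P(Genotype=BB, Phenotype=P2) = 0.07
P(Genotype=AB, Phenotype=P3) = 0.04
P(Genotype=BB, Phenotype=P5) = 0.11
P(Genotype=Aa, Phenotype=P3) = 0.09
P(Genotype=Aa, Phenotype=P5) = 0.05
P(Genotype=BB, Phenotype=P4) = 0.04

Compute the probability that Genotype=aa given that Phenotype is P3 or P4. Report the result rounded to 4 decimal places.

0.2292

P(Phenotype=P3) = 0.09 + 0.08 + 0.04 + 0.04 = 0.25.
P(Phenotype=P4) = 0.10 + 0.03 + 0.06 + 0.04 = 0.23.
P(Phenotype ∈ {P3, P4}) = 0.25 + 0.23 = 0.48; P(Genotype=aa, Phenotype ∈ {P3, P4}) = 0.08 + 0.03 = 0.11.
P(Genotype=aa | Phenotype ∈ {P3, P4}) = 0.11/0.48 = 0.2292.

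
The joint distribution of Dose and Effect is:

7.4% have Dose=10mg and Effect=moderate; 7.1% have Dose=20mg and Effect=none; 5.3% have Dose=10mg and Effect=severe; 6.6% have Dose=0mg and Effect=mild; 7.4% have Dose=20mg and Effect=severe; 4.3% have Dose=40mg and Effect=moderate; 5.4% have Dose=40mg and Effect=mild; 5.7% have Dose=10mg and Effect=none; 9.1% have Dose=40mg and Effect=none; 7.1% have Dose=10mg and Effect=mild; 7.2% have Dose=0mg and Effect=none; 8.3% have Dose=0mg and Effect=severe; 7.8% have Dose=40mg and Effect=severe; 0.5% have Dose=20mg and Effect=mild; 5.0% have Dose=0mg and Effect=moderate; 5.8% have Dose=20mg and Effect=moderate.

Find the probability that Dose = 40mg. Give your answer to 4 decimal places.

0.2660

P(Dose=40mg) = 0.091 + 0.054 + 0.043 + 0.078 = 0.266.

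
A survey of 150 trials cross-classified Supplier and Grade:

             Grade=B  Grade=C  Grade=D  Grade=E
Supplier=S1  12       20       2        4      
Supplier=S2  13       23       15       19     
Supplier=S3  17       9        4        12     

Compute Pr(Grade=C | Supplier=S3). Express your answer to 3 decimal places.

0.214

Total with Supplier=S3: 17 + 9 + 4 + 12 = 42.
P(Grade=C | Supplier=S3) = 9/42 = 0.214.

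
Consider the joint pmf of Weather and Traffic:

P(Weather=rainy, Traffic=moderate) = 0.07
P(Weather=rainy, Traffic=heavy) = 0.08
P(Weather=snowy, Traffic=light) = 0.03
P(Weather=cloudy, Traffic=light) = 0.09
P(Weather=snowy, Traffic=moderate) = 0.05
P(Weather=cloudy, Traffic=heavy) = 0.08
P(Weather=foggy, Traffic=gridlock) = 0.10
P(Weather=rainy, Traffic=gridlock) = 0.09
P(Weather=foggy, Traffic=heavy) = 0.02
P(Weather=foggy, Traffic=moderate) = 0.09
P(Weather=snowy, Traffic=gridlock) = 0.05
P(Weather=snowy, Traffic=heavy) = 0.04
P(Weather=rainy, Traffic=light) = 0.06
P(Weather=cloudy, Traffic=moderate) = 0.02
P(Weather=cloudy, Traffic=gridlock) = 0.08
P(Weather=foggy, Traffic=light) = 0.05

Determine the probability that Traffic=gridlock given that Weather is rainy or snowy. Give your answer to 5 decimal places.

P(Weather=rainy) = 0.06 + 0.07 + 0.08 + 0.09 = 0.30.
P(Weather=snowy) = 0.03 + 0.05 + 0.04 + 0.05 = 0.17.
P(Weather ∈ {rainy, snowy}) = 0.30 + 0.17 = 0.47; P(Traffic=gridlock, Weather ∈ {rainy, snowy}) = 0.09 + 0.05 = 0.14.
P(Traffic=gridlock | Weather ∈ {rainy, snowy}) = 0.14/0.47 = 0.29787.

0.29787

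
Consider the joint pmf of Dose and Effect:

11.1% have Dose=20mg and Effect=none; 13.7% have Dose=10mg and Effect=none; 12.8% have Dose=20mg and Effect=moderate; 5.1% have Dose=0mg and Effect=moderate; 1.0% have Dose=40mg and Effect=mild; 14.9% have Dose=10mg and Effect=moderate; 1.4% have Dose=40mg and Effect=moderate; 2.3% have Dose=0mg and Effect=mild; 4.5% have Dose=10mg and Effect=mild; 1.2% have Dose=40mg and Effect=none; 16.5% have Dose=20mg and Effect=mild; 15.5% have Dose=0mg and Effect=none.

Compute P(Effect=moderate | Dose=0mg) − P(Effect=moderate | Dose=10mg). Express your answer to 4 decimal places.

-0.2274

P(Dose=0mg) = 0.155 + 0.023 + 0.051 = 0.229; P(Effect=moderate | Dose=0mg) = 0.051/0.229 = 0.22271.
P(Dose=10mg) = 0.137 + 0.045 + 0.149 = 0.331; P(Effect=moderate | Dose=10mg) = 0.149/0.331 = 0.45015.
Difference = -0.2274.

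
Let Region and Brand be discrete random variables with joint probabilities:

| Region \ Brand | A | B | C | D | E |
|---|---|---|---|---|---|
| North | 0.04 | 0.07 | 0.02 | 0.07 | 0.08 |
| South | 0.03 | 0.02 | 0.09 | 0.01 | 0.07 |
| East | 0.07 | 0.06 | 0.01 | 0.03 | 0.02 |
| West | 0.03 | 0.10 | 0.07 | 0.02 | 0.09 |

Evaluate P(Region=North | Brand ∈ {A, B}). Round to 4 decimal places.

P(Brand=A) = 0.04 + 0.03 + 0.07 + 0.03 = 0.17.
P(Brand=B) = 0.07 + 0.02 + 0.06 + 0.10 = 0.25.
P(Brand ∈ {A, B}) = 0.17 + 0.25 = 0.42; P(Region=North, Brand ∈ {A, B}) = 0.04 + 0.07 = 0.11.
P(Region=North | Brand ∈ {A, B}) = 0.11/0.42 = 0.2619.

0.2619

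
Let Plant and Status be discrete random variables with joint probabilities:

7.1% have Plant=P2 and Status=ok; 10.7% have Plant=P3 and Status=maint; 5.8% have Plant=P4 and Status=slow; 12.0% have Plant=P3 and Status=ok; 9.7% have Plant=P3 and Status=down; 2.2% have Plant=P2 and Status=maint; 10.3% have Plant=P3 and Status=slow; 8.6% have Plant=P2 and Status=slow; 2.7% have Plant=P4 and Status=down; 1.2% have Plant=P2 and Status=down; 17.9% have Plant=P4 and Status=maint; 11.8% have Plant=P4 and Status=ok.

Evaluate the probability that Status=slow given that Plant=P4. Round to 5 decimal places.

0.15183

P(Plant=P4) = 0.118 + 0.058 + 0.027 + 0.179 = 0.382.
P(Status=slow | Plant=P4) = 0.058/0.382 = 0.15183.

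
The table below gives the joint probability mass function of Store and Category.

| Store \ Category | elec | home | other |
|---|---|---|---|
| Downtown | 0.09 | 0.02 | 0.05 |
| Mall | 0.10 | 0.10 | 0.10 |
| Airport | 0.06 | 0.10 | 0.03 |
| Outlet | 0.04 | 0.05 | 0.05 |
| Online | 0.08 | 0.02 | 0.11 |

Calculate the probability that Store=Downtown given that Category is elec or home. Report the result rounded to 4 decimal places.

P(Category=elec) = 0.09 + 0.10 + 0.06 + 0.04 + 0.08 = 0.37.
P(Category=home) = 0.02 + 0.10 + 0.10 + 0.05 + 0.02 = 0.29.
P(Category ∈ {elec, home}) = 0.37 + 0.29 = 0.66; P(Store=Downtown, Category ∈ {elec, home}) = 0.09 + 0.02 = 0.11.
P(Store=Downtown | Category ∈ {elec, home}) = 0.11/0.66 = 0.1667.

0.1667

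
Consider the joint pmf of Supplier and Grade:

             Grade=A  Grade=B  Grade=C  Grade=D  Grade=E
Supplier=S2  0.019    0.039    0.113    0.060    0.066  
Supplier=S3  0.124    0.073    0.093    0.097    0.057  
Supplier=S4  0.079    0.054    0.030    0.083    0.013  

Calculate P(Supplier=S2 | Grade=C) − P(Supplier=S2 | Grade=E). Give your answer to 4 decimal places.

-0.0065

P(Grade=C) = 0.113 + 0.093 + 0.030 = 0.236; P(Supplier=S2 | Grade=C) = 0.113/0.236 = 0.47881.
P(Grade=E) = 0.066 + 0.057 + 0.013 = 0.136; P(Supplier=S2 | Grade=E) = 0.066/0.136 = 0.48529.
Difference = -0.0065.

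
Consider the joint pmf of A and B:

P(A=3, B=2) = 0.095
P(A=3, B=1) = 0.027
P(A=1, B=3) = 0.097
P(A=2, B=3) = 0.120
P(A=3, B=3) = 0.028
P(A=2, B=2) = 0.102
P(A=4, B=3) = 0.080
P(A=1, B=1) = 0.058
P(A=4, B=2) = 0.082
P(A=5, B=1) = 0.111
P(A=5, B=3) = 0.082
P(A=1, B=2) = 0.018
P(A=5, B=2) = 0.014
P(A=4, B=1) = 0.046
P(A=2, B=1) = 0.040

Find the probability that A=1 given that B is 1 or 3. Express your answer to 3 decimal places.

0.225

P(B=1) = 0.058 + 0.040 + 0.027 + 0.046 + 0.111 = 0.282.
P(B=3) = 0.097 + 0.120 + 0.028 + 0.080 + 0.082 = 0.407.
P(B ∈ {1, 3}) = 0.282 + 0.407 = 0.689; P(A=1, B ∈ {1, 3}) = 0.058 + 0.097 = 0.155.
P(A=1 | B ∈ {1, 3}) = 0.155/0.689 = 0.225.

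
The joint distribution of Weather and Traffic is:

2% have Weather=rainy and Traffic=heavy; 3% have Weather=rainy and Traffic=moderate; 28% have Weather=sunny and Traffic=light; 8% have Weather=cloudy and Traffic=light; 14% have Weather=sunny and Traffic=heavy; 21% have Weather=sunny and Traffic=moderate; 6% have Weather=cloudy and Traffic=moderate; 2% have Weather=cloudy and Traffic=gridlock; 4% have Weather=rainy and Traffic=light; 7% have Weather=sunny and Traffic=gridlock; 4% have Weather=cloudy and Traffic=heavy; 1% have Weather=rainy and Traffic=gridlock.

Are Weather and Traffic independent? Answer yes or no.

Every cell satisfies P(Weather,Traffic) = P(Weather)·P(Traffic). For instance P(Weather=rainy) = 0.10, P(Traffic=heavy) = 0.20, and 0.10×0.20 = 0.02 matches the joint entry. So Weather and Traffic are independent.

yes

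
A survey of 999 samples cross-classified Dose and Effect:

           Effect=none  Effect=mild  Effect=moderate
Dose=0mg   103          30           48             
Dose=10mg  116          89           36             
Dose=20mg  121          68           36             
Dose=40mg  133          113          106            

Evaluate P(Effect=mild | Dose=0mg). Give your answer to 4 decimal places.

Total with Dose=0mg: 103 + 30 + 48 = 181.
P(Effect=mild | Dose=0mg) = 30/181 = 0.1657.

0.1657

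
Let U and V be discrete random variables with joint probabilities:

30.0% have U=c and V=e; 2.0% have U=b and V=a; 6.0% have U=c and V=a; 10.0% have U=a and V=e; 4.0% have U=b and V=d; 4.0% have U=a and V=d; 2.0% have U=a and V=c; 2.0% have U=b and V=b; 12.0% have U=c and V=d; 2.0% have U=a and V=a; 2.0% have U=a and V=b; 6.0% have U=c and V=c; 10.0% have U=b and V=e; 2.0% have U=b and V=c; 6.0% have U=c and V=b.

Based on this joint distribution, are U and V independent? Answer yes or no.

yes

Every cell satisfies P(U,V) = P(U)·P(V). For instance P(U=c) = 0.600, P(V=a) = 0.100, and 0.600×0.100 = 0.060 matches the joint entry. So U and V are independent.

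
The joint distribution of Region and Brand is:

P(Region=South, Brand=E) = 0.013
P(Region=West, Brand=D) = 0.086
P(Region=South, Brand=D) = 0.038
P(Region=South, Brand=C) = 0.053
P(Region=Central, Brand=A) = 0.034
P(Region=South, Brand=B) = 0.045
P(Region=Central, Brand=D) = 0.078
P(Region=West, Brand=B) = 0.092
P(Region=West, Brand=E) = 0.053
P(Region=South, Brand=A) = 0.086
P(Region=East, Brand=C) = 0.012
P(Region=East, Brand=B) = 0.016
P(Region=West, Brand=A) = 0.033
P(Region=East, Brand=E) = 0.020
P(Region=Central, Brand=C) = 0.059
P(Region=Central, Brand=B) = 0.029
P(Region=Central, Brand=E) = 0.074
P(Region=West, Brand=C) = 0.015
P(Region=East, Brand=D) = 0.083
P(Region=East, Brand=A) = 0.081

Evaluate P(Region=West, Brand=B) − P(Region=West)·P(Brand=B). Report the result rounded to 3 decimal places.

0.041

P(Region=West) = 0.033 + 0.092 + 0.015 + 0.086 + 0.053 = 0.279.
P(Brand=B) = 0.045 + 0.016 + 0.092 + 0.029 = 0.182.
P(Region=West, Brand=B) − P(Region=West)P(Brand=B) = 0.092 − 0.279×0.182 = 0.041.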